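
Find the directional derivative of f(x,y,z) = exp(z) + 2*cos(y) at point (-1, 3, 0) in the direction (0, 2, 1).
sqrt(5)*(1 - 4*sin(3))/5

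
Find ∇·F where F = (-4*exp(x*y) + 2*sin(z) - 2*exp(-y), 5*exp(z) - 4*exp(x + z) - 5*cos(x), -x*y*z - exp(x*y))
y*(-x - 4*exp(x*y))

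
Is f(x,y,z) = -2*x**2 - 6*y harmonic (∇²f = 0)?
No, ∇²f = -4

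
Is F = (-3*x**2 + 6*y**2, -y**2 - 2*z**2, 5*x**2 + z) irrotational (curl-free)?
No, ∇×F = (4*z, -10*x, -12*y)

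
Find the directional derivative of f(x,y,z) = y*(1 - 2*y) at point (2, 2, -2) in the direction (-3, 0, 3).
0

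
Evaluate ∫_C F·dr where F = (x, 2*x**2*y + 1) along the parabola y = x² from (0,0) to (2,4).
146/3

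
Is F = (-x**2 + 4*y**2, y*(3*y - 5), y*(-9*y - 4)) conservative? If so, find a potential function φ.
No, ∇×F = (-18*y - 4, 0, -8*y) ≠ 0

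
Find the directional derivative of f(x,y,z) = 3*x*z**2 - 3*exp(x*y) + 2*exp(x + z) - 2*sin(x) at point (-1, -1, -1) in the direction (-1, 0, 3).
sqrt(10)*(-3*exp(3) + 4 + 2*exp(2)*cos(1) + 15*exp(2))*exp(-2)/10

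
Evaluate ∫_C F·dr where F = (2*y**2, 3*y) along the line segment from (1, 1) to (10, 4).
297/2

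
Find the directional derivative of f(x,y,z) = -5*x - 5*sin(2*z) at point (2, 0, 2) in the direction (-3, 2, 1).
5*sqrt(14)*(3 - 2*cos(4))/14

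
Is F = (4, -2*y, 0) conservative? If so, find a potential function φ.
Yes, F is conservative. φ = 4*x - y**2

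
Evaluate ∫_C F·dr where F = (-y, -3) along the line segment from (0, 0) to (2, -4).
16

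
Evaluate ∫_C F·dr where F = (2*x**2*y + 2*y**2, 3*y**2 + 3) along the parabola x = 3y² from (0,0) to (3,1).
157/7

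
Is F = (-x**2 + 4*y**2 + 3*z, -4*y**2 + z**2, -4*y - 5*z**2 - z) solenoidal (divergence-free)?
No, ∇·F = -2*x - 8*y - 10*z - 1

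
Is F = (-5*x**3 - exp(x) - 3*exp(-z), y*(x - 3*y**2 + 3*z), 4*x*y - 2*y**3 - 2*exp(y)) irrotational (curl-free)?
No, ∇×F = (4*x - 6*y**2 - 3*y - 2*exp(y), -4*y + 3*exp(-z), y)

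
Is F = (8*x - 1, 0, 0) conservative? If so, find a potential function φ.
Yes, F is conservative. φ = x*(4*x - 1)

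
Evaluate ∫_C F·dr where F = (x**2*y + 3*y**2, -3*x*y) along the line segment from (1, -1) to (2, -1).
2/3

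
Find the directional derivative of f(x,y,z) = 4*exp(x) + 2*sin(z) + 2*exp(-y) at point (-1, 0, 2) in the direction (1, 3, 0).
sqrt(10)*(2 - 3*E)*exp(-1)/5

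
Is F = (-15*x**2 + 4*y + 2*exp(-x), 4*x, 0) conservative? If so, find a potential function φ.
Yes, F is conservative. φ = -5*x**3 + 4*x*y - 2*exp(-x)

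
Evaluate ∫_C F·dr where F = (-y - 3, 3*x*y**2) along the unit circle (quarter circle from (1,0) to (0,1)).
7*pi/16 + 3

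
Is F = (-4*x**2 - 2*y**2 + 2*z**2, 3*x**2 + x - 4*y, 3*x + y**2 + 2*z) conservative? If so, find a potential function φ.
No, ∇×F = (2*y, 4*z - 3, 6*x + 4*y + 1) ≠ 0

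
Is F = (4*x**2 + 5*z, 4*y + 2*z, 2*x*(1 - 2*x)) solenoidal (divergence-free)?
No, ∇·F = 8*x + 4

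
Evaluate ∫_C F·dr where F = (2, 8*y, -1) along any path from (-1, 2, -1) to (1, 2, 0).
3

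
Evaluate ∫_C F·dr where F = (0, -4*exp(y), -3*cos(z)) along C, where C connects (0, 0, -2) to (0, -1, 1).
-3*sin(2) - 3*sin(1) - 4*exp(-1) + 4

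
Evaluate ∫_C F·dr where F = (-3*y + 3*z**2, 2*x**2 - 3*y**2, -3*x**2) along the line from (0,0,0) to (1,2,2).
-23/3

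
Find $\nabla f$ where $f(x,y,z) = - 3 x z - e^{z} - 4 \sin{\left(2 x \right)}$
(-3*z - 8*cos(2*x), 0, -3*x - exp(z))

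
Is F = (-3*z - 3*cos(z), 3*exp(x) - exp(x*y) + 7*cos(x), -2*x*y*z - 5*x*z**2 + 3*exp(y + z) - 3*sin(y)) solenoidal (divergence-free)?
No, ∇·F = -2*x*y - 10*x*z - x*exp(x*y) + 3*exp(y + z)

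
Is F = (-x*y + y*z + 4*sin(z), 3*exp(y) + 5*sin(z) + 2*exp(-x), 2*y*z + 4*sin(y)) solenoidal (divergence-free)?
No, ∇·F = y + 3*exp(y)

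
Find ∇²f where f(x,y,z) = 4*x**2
8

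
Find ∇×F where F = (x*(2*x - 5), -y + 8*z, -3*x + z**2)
(-8, 3, 0)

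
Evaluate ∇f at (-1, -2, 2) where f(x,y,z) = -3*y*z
(0, -6, 6)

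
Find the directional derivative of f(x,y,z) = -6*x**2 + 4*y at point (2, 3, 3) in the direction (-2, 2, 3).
56*sqrt(17)/17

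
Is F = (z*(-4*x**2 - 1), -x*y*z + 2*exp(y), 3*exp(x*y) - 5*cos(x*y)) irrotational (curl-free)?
No, ∇×F = (x*(y + 3*exp(x*y) + 5*sin(x*y)), -4*x**2 - 3*y*exp(x*y) - 5*y*sin(x*y) - 1, -y*z)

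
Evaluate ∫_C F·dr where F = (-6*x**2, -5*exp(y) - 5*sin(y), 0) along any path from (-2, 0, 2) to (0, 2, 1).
-5*exp(2) - 16 + 5*cos(2)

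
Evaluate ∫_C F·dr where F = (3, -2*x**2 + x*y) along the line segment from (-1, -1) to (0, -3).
8/3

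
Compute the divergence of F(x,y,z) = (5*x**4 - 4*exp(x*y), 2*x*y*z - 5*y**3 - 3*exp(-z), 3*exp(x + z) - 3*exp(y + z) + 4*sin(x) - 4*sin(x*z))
20*x**3 + 2*x*z - 4*x*cos(x*z) - 15*y**2 - 4*y*exp(x*y) + 3*exp(x + z) - 3*exp(y + z)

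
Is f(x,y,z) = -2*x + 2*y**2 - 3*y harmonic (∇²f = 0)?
No, ∇²f = 4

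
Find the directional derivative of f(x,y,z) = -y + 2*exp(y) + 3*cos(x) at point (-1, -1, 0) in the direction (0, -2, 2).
sqrt(2)*(-2 + E)*exp(-1)/2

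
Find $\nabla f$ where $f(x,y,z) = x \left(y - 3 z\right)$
(y - 3*z, x, -3*x)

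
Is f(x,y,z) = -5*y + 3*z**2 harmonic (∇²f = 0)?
No, ∇²f = 6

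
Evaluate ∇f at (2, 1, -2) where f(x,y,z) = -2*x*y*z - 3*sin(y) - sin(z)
(4, 8 - 3*cos(1), -4 - cos(2))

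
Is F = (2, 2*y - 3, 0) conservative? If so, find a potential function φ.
Yes, F is conservative. φ = 2*x + y**2 - 3*y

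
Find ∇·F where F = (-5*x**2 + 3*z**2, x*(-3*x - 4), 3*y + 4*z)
4 - 10*x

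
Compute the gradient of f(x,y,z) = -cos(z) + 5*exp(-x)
(-5*exp(-x), 0, sin(z))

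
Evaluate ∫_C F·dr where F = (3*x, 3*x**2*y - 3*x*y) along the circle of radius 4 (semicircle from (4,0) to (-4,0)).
-128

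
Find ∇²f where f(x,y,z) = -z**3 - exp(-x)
-6*z - exp(-x)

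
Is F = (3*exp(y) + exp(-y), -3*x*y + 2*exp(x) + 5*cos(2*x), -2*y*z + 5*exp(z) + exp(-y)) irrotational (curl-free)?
No, ∇×F = (-2*z - exp(-y), 0, -3*y + 2*exp(x) - 3*exp(y) - 10*sin(2*x) + exp(-y))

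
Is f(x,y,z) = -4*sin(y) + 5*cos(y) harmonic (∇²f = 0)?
No, ∇²f = 4*sin(y) - 5*cos(y)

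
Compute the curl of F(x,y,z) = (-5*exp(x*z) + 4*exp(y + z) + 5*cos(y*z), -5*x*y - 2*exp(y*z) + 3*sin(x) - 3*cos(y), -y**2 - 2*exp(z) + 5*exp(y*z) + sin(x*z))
(2*y*exp(y*z) - 2*y + 5*z*exp(y*z), -5*x*exp(x*z) - 5*y*sin(y*z) - z*cos(x*z) + 4*exp(y + z), -5*y + 5*z*sin(y*z) - 4*exp(y + z) + 3*cos(x))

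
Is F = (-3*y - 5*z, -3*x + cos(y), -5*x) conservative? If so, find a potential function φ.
Yes, F is conservative. φ = -3*x*y - 5*x*z + sin(y)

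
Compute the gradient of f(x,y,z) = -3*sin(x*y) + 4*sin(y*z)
(-3*y*cos(x*y), -3*x*cos(x*y) + 4*z*cos(y*z), 4*y*cos(y*z))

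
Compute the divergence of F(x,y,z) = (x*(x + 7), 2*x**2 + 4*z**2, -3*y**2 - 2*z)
2*x + 5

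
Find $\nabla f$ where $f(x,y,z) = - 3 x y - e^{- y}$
(-3*y, -3*x + exp(-y), 0)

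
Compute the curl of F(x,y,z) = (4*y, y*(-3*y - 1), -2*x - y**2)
(-2*y, 2, -4)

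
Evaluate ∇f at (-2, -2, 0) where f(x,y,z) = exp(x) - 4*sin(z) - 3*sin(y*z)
(exp(-2), 0, 2)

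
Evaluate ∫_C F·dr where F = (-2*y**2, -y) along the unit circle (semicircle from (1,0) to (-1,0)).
8/3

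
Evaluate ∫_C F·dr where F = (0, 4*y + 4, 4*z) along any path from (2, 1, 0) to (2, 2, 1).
12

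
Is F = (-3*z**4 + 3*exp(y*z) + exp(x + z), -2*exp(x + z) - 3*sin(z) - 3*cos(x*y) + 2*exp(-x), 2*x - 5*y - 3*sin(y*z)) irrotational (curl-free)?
No, ∇×F = (-3*z*cos(y*z) + 2*exp(x + z) + 3*cos(z) - 5, 3*y*exp(y*z) - 12*z**3 + exp(x + z) - 2, 3*y*sin(x*y) - 3*z*exp(y*z) - 2*exp(x + z) - 2*exp(-x))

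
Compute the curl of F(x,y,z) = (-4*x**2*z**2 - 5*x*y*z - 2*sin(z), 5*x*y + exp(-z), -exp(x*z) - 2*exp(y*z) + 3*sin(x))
(-2*z*exp(y*z) + exp(-z), -8*x**2*z - 5*x*y + z*exp(x*z) - 3*cos(x) - 2*cos(z), 5*x*z + 5*y)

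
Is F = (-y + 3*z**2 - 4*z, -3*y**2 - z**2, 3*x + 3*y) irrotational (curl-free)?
No, ∇×F = (2*z + 3, 6*z - 7, 1)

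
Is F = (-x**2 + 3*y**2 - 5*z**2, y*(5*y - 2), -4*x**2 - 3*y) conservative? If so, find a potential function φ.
No, ∇×F = (-3, 8*x - 10*z, -6*y) ≠ 0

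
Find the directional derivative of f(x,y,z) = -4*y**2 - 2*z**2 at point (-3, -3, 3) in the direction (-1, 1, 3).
-12*sqrt(11)/11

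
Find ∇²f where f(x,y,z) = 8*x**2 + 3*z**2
22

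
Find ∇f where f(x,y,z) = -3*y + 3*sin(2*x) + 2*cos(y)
(6*cos(2*x), -2*sin(y) - 3, 0)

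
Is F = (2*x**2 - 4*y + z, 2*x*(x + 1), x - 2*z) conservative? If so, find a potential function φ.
No, ∇×F = (0, 0, 4*x + 6) ≠ 0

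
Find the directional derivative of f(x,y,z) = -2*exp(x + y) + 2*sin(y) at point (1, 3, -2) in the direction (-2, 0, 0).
2*exp(4)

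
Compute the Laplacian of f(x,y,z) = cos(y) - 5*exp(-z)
-cos(y) - 5*exp(-z)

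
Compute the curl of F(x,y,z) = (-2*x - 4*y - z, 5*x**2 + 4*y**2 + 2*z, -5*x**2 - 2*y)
(-4, 10*x - 1, 10*x + 4)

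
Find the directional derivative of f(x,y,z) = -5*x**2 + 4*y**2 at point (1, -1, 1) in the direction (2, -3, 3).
2*sqrt(22)/11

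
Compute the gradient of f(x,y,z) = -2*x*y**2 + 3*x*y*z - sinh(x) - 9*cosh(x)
(-2*y**2 + 3*y*z - 9*sinh(x) - cosh(x), x*(-4*y + 3*z), 3*x*y)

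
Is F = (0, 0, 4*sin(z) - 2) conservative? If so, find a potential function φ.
Yes, F is conservative. φ = -2*z - 4*cos(z)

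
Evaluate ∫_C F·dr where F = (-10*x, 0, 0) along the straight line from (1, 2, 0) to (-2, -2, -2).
-15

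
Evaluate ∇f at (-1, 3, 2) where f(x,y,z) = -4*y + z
(0, -4, 1)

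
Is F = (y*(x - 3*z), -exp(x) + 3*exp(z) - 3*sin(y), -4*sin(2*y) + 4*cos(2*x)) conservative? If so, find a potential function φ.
No, ∇×F = (-3*exp(z) - 8*cos(2*y), -3*y + 8*sin(2*x), -x + 3*z - exp(x)) ≠ 0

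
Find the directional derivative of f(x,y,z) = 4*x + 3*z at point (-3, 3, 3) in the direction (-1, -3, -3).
-13*sqrt(19)/19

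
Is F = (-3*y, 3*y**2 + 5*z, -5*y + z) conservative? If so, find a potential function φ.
No, ∇×F = (-10, 0, 3) ≠ 0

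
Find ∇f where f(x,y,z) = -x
(-1, 0, 0)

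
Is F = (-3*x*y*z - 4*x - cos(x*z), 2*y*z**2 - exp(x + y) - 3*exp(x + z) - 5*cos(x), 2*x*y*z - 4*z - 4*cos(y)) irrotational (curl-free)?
No, ∇×F = (2*x*z - 4*y*z + 3*exp(x + z) + 4*sin(y), -3*x*y + x*sin(x*z) - 2*y*z, 3*x*z - exp(x + y) - 3*exp(x + z) + 5*sin(x))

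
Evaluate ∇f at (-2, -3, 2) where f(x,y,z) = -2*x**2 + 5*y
(8, 5, 0)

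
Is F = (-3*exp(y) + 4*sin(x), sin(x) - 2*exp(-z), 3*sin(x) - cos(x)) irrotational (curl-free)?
No, ∇×F = (-2*exp(-z), -sin(x) - 3*cos(x), 3*exp(y) + cos(x))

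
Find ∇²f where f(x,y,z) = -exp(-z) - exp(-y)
-exp(-z) - exp(-y)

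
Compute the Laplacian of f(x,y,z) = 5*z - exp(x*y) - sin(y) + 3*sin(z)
-x**2*exp(x*y) - y**2*exp(x*y) + sin(y) - 3*sin(z)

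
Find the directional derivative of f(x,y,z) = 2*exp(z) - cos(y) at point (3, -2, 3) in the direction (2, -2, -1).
-2*exp(3)/3 + 2*sin(2)/3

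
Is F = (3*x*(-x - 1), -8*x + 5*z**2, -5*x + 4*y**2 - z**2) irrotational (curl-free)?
No, ∇×F = (8*y - 10*z, 5, -8)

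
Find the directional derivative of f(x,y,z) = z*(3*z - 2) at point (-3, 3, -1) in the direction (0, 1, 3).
-12*sqrt(10)/5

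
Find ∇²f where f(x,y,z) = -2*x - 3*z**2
-6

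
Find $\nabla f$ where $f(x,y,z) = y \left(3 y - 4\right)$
(0, 6*y - 4, 0)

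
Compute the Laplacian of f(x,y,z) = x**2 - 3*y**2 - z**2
-6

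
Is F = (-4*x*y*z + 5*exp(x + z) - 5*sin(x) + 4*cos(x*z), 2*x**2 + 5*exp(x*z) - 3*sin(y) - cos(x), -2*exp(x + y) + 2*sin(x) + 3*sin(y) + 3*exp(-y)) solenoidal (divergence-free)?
No, ∇·F = -4*y*z - 4*z*sin(x*z) + 5*exp(x + z) - 5*cos(x) - 3*cos(y)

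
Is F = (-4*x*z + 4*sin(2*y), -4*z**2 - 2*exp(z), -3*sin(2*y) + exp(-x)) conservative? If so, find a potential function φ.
No, ∇×F = (8*z + 2*exp(z) - 6*cos(2*y), -4*x + exp(-x), -8*cos(2*y)) ≠ 0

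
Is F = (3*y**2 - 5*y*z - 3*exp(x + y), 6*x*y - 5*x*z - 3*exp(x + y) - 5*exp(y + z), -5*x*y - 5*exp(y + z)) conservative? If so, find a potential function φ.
Yes, F is conservative. φ = 3*x*y**2 - 5*x*y*z - 3*exp(x + y) - 5*exp(y + z)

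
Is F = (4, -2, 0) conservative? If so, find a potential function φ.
Yes, F is conservative. φ = 4*x - 2*y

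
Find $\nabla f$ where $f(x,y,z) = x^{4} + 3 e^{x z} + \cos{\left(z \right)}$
(4*x**3 + 3*z*exp(x*z), 0, 3*x*exp(x*z) - sin(z))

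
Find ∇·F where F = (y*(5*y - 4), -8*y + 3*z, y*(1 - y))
-8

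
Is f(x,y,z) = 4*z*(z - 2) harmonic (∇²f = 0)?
No, ∇²f = 8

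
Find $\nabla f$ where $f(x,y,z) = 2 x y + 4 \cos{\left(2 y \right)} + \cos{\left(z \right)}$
(2*y, 2*x - 8*sin(2*y), -sin(z))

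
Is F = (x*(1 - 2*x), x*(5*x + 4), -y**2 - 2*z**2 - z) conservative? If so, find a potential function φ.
No, ∇×F = (-2*y, 0, 10*x + 4) ≠ 0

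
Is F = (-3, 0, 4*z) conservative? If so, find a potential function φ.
Yes, F is conservative. φ = -3*x + 2*z**2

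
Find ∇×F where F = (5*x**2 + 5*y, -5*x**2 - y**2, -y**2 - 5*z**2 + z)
(-2*y, 0, -10*x - 5)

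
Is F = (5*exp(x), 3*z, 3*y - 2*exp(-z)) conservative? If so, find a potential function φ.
Yes, F is conservative. φ = 3*y*z + 5*exp(x) + 2*exp(-z)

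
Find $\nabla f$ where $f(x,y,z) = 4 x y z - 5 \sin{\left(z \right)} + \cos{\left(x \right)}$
(4*y*z - sin(x), 4*x*z, 4*x*y - 5*cos(z))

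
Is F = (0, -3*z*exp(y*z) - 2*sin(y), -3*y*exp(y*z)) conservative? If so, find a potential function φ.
Yes, F is conservative. φ = -3*exp(y*z) + 2*cos(y)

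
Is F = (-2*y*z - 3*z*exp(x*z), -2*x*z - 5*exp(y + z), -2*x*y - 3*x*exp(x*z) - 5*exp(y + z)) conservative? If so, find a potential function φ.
Yes, F is conservative. φ = -2*x*y*z - 3*exp(x*z) - 5*exp(y + z)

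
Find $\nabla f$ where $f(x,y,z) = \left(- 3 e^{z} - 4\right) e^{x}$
((-3*exp(z) - 4)*exp(x), 0, -3*exp(x + z))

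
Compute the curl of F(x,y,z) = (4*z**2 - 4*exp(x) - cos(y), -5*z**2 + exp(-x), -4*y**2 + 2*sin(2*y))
(-8*y + 10*z + 4*cos(2*y), 8*z, -sin(y) - exp(-x))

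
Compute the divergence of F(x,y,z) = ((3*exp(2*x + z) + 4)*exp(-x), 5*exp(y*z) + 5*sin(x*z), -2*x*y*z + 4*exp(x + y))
-2*x*y + 5*z*exp(y*z) + 3*exp(x + z) - 4*exp(-x)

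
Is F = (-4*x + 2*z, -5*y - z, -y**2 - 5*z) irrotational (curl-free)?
No, ∇×F = (1 - 2*y, 2, 0)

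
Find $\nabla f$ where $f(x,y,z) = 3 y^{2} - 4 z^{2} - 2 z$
(0, 6*y, -8*z - 2)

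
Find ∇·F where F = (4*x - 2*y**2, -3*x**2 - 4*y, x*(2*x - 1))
0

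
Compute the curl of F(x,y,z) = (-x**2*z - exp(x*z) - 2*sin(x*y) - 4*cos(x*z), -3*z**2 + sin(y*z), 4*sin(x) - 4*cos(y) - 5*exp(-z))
(-y*cos(y*z) + 6*z + 4*sin(y), -x**2 - x*exp(x*z) + 4*x*sin(x*z) - 4*cos(x), 2*x*cos(x*y))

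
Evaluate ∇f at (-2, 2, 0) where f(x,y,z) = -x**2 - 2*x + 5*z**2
(2, 0, 0)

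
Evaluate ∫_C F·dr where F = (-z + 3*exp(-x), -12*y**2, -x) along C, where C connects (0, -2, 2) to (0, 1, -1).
-36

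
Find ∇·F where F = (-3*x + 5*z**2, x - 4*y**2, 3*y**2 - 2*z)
-8*y - 5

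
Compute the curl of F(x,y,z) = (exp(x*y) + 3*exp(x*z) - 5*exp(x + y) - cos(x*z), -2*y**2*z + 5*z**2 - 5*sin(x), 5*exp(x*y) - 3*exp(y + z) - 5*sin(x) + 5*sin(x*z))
(5*x*exp(x*y) + 2*y**2 - 10*z - 3*exp(y + z), 3*x*exp(x*z) + x*sin(x*z) - 5*y*exp(x*y) - 5*z*cos(x*z) + 5*cos(x), -x*exp(x*y) + 5*exp(x + y) - 5*cos(x))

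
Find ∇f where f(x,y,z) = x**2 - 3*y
(2*x, -3, 0)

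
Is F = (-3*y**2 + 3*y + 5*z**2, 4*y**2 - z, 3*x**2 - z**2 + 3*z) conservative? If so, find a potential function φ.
No, ∇×F = (1, -6*x + 10*z, 6*y - 3) ≠ 0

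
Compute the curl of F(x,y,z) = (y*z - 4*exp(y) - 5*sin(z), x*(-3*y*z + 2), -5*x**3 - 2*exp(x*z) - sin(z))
(3*x*y, 15*x**2 + y + 2*z*exp(x*z) - 5*cos(z), -3*y*z - z + 4*exp(y) + 2)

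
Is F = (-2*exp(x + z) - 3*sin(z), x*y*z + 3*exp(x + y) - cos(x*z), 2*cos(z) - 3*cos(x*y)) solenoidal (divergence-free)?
No, ∇·F = x*z + 3*exp(x + y) - 2*exp(x + z) - 2*sin(z)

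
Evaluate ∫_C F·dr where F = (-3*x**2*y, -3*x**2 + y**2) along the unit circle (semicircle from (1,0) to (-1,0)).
3*pi/8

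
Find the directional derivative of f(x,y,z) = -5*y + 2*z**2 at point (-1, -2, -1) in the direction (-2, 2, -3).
2*sqrt(17)/17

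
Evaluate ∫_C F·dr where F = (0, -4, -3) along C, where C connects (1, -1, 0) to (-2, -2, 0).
4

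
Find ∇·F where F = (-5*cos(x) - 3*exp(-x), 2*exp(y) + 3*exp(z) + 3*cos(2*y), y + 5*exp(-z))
2*exp(y) + 5*sin(x) - 6*sin(2*y) - 5*exp(-z) + 3*exp(-x)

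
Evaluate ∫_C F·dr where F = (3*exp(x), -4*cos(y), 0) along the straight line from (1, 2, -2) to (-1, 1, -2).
-3*E - 4*sin(1) + 3*exp(-1) + 4*sin(2)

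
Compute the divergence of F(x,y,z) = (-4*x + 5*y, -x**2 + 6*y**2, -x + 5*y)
12*y - 4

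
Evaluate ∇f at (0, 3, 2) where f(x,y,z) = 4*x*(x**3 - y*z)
(-24, 0, 0)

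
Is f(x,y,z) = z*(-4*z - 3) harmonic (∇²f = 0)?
No, ∇²f = -8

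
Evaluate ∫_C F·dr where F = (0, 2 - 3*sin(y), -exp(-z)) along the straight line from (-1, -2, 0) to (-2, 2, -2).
7 + exp(2)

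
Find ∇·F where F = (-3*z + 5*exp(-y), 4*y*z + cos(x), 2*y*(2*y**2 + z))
2*y + 4*z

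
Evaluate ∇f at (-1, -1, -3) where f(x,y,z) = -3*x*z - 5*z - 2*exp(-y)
(9, 2*E, -2)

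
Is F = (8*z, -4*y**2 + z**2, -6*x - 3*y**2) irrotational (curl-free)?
No, ∇×F = (-6*y - 2*z, 14, 0)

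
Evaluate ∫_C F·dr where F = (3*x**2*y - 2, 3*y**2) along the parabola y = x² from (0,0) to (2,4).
396/5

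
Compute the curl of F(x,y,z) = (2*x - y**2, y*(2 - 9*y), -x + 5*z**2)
(0, 1, 2*y)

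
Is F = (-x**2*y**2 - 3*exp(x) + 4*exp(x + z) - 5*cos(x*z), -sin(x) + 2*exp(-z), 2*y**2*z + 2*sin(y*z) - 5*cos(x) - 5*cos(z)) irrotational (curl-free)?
No, ∇×F = (4*y*z + 2*z*cos(y*z) + 2*exp(-z), 5*x*sin(x*z) + 4*exp(x + z) - 5*sin(x), 2*x**2*y - cos(x))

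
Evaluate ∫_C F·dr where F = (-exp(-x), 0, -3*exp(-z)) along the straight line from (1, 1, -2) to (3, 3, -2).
(1 - exp(2))*exp(-3)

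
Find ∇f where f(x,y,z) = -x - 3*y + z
(-1, -3, 1)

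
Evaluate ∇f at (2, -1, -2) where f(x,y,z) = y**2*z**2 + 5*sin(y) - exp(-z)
(0, -8 + 5*cos(1), -4 + exp(2))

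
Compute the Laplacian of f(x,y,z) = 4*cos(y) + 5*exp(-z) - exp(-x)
-4*cos(y) + 5*exp(-z) - exp(-x)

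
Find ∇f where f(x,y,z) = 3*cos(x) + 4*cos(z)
(-3*sin(x), 0, -4*sin(z))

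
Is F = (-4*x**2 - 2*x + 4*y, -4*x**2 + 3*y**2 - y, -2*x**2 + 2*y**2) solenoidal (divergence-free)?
No, ∇·F = -8*x + 6*y - 3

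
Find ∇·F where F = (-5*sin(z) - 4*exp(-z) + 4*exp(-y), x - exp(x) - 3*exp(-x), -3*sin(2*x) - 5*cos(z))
5*sin(z)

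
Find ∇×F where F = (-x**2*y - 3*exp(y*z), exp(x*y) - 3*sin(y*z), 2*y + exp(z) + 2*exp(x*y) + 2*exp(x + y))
(2*x*exp(x*y) + 3*y*cos(y*z) + 2*exp(x + y) + 2, -2*y*exp(x*y) - 3*y*exp(y*z) - 2*exp(x + y), x**2 + y*exp(x*y) + 3*z*exp(y*z))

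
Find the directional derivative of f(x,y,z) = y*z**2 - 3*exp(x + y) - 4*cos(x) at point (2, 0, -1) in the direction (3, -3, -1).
3*sqrt(19)*(-1 + 4*sin(2))/19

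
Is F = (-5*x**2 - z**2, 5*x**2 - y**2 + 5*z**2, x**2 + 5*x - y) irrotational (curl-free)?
No, ∇×F = (-10*z - 1, -2*x - 2*z - 5, 10*x)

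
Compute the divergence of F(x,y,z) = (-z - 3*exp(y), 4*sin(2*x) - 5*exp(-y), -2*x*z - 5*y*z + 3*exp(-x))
-2*x - 5*y + 5*exp(-y)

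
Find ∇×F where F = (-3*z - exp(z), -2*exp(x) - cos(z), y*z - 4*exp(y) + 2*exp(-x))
(z - 4*exp(y) - sin(z), -exp(z) - 3 + 2*exp(-x), -2*exp(x))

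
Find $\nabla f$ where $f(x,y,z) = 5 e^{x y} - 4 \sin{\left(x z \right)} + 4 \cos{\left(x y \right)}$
(5*y*exp(x*y) - 4*y*sin(x*y) - 4*z*cos(x*z), x*(5*exp(x*y) - 4*sin(x*y)), -4*x*cos(x*z))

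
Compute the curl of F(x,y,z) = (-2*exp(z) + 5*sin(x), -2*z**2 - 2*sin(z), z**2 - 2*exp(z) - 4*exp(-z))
(4*z + 2*cos(z), -2*exp(z), 0)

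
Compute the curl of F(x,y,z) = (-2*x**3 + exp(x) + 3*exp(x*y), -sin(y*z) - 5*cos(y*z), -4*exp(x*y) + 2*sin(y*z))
(-4*x*exp(x*y) - 5*y*sin(y*z) + y*cos(y*z) + 2*z*cos(y*z), 4*y*exp(x*y), -3*x*exp(x*y))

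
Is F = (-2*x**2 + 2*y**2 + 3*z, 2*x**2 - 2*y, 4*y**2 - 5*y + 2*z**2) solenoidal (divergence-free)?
No, ∇·F = -4*x + 4*z - 2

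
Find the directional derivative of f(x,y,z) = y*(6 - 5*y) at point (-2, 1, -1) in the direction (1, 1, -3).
-4*sqrt(11)/11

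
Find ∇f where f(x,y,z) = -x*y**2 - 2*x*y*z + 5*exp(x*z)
(-y**2 - 2*y*z + 5*z*exp(x*z), 2*x*(-y - z), x*(-2*y + 5*exp(x*z)))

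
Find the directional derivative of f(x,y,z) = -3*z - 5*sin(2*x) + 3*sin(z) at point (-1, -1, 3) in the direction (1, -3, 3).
sqrt(19)*(-9 + 9*cos(3) - 10*cos(2))/19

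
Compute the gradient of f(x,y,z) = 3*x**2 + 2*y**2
(6*x, 4*y, 0)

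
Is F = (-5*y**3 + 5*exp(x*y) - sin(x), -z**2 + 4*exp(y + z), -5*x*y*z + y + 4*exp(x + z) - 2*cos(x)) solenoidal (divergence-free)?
No, ∇·F = -5*x*y + 5*y*exp(x*y) + 4*exp(x + z) + 4*exp(y + z) - cos(x)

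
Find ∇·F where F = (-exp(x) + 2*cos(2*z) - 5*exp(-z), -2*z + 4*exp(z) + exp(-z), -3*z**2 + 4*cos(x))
-6*z - exp(x)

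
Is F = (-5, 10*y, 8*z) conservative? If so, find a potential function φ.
Yes, F is conservative. φ = -5*x + 5*y**2 + 4*z**2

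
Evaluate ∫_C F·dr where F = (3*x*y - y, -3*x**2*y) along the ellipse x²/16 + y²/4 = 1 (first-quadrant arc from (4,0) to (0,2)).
-80 + 2*pi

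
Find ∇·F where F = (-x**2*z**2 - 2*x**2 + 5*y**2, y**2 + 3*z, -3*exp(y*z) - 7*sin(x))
-2*x*z**2 - 4*x - 3*y*exp(y*z) + 2*y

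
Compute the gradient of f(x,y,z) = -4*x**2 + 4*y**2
(-8*x, 8*y, 0)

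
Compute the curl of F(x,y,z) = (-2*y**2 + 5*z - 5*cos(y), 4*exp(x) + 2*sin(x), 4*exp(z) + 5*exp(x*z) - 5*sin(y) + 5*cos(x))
(-5*cos(y), -5*z*exp(x*z) + 5*sin(x) + 5, 4*y + 4*exp(x) - 5*sin(y) + 2*cos(x))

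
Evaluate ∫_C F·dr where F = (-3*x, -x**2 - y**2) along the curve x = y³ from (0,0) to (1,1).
-83/42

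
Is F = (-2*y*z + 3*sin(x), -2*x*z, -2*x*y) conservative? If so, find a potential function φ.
Yes, F is conservative. φ = -2*x*y*z - 3*cos(x)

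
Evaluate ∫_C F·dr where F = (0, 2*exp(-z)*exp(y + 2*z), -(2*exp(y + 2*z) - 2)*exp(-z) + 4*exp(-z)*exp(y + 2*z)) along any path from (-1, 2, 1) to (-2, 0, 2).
2*(E*(1 - exp(4)) - 1 + exp(4))*exp(-2)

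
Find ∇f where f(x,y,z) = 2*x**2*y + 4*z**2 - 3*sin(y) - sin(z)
(4*x*y, 2*x**2 - 3*cos(y), 8*z - cos(z))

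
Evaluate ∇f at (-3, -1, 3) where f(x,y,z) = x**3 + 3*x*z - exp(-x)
(exp(3) + 36, 0, -9)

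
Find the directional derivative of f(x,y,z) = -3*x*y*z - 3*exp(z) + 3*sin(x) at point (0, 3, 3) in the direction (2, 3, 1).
3*sqrt(14)*(-exp(3) - 16)/14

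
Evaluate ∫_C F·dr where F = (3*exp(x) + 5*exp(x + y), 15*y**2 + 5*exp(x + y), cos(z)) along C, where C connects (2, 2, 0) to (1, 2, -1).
-5*exp(4) - 3*exp(2) - sin(1) + 3*E + 5*exp(3)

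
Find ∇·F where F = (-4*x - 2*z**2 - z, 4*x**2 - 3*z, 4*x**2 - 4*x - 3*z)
-7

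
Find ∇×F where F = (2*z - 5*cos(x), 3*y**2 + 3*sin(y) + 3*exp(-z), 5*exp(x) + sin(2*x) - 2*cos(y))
(2*sin(y) + 3*exp(-z), -5*exp(x) + 4*sin(x)**2, 0)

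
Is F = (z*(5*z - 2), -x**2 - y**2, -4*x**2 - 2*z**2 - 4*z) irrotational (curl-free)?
No, ∇×F = (0, 8*x + 10*z - 2, -2*x)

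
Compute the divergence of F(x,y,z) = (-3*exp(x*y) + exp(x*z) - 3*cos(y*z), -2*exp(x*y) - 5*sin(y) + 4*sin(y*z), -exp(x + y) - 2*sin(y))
-2*x*exp(x*y) - 3*y*exp(x*y) + z*exp(x*z) + 4*z*cos(y*z) - 5*cos(y)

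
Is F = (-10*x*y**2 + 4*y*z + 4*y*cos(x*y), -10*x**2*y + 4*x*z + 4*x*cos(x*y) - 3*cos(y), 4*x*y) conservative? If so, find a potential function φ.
Yes, F is conservative. φ = -5*x**2*y**2 + 4*x*y*z - 3*sin(y) + 4*sin(x*y)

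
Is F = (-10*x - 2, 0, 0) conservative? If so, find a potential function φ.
Yes, F is conservative. φ = x*(-5*x - 2)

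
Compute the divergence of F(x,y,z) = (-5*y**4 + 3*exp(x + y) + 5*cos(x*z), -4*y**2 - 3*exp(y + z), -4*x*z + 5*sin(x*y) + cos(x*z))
-x*sin(x*z) - 4*x - 8*y - 5*z*sin(x*z) + 3*exp(x + y) - 3*exp(y + z)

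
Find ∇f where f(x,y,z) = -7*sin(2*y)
(0, -14*cos(2*y), 0)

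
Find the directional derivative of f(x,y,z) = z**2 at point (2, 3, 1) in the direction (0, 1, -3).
-3*sqrt(10)/5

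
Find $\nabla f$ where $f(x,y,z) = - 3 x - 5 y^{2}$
(-3, -10*y, 0)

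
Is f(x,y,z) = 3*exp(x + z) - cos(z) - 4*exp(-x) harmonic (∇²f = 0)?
No, ∇²f = 6*exp(x + z) + cos(z) - 4*exp(-x)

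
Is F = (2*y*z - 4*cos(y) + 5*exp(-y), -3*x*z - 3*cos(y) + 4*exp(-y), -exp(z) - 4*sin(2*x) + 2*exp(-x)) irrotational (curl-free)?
No, ∇×F = (3*x, 2*y + 8*cos(2*x) + 2*exp(-x), -5*z - 4*sin(y) + 5*exp(-y))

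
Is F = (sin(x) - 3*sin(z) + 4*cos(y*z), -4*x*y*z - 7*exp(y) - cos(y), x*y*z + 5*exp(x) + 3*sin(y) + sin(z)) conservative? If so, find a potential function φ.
No, ∇×F = (4*x*y + x*z + 3*cos(y), -y*z - 4*y*sin(y*z) - 5*exp(x) - 3*cos(z), 4*z*(-y + sin(y*z))) ≠ 0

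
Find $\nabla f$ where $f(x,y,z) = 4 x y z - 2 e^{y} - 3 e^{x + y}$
(4*y*z - 3*exp(x + y), 4*x*z - 2*exp(y) - 3*exp(x + y), 4*x*y)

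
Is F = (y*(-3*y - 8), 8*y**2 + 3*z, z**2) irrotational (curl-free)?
No, ∇×F = (-3, 0, 6*y + 8)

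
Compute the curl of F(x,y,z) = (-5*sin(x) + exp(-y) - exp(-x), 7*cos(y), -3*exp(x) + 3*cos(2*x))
(0, 3*exp(x) + 6*sin(2*x), exp(-y))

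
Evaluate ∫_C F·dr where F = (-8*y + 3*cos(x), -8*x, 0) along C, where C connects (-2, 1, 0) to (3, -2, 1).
3*sin(3) + 3*sin(2) + 32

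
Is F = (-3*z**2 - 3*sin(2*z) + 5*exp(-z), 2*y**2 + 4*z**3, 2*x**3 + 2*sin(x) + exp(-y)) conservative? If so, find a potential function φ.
No, ∇×F = (-12*z**2 - exp(-y), -6*x**2 - 6*z - 2*cos(x) - 6*cos(2*z) - 5*exp(-z), 0) ≠ 0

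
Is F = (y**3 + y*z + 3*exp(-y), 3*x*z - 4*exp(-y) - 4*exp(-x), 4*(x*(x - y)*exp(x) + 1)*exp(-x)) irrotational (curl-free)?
No, ∇×F = (-7*x, -8*x + 5*y + 4*exp(-x), -3*y**2 + 2*z + 3*exp(-y) + 4*exp(-x))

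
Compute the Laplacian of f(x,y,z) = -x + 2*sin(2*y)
-8*sin(2*y)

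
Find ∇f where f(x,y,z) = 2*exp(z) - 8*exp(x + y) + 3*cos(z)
(-8*exp(x + y), -8*exp(x + y), 2*exp(z) - 3*sin(z))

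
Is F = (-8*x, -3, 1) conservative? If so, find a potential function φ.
Yes, F is conservative. φ = -4*x**2 - 3*y + z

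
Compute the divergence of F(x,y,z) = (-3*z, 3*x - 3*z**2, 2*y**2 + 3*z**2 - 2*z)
6*z - 2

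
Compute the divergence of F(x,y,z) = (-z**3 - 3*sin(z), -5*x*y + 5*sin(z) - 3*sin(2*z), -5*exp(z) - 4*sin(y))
-5*x - 5*exp(z)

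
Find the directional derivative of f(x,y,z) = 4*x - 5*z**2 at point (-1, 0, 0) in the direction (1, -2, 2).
4/3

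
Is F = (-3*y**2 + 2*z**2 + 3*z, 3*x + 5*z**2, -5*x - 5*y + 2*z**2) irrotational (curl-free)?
No, ∇×F = (-10*z - 5, 4*z + 8, 6*y + 3)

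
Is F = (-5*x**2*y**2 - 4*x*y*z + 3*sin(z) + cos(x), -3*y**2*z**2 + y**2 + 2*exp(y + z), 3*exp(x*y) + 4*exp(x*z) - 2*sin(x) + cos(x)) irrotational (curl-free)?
No, ∇×F = (3*x*exp(x*y) + 6*y**2*z - 2*exp(y + z), -4*x*y - 3*y*exp(x*y) - 4*z*exp(x*z) + sin(x) + 2*cos(x) + 3*cos(z), 2*x*(5*x*y + 2*z))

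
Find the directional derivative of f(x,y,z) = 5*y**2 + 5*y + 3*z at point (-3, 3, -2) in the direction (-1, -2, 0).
-14*sqrt(5)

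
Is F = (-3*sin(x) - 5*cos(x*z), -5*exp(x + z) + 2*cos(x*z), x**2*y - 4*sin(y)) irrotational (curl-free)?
No, ∇×F = (x**2 + 2*x*sin(x*z) + 5*exp(x + z) - 4*cos(y), x*(-2*y + 5*sin(x*z)), -2*z*sin(x*z) - 5*exp(x + z))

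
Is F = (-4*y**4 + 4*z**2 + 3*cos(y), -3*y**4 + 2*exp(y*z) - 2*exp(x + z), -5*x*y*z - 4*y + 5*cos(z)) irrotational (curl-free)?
No, ∇×F = (-5*x*z - 2*y*exp(y*z) + 2*exp(x + z) - 4, z*(5*y + 8), 16*y**3 - 2*exp(x + z) + 3*sin(y))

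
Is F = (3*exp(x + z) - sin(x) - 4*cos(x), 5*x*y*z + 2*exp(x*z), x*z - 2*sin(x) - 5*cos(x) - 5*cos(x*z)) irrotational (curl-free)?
No, ∇×F = (x*(-5*y - 2*exp(x*z)), -5*z*sin(x*z) - z + 3*exp(x + z) - 5*sin(x) + 2*cos(x), z*(5*y + 2*exp(x*z)))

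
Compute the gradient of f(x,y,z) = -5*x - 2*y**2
(-5, -4*y, 0)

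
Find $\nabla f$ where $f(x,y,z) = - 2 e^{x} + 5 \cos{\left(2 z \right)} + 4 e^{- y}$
(-2*exp(x), -4*exp(-y), -10*sin(2*z))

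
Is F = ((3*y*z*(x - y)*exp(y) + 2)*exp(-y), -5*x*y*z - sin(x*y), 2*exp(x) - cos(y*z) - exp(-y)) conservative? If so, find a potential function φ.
No, ∇×F = (5*x*y + z*sin(y*z) + exp(-y), 3*y*(x - y) - 2*exp(x), -3*x*z + y*z - y*cos(x*y) + 2*exp(-y)) ≠ 0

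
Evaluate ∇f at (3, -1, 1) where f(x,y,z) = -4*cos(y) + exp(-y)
(0, -4*sin(1) - E, 0)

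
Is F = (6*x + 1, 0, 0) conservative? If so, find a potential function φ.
Yes, F is conservative. φ = x*(3*x + 1)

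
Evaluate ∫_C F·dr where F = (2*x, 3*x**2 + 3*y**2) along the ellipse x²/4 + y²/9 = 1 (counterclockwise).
0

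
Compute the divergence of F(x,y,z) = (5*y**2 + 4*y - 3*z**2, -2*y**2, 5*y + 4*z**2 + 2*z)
-4*y + 8*z + 2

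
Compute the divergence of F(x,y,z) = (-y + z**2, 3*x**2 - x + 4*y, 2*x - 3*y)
4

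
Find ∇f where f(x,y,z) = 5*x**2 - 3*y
(10*x, -3, 0)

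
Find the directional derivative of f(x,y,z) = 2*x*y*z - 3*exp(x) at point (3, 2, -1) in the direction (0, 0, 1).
12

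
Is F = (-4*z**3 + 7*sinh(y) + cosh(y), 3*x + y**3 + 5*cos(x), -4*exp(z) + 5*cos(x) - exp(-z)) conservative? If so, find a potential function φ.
No, ∇×F = (0, -12*z**2 + 5*sin(x), -5*sin(x) - sinh(y) - 7*cosh(y) + 3) ≠ 0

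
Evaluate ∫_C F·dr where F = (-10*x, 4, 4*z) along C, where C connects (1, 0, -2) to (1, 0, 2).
0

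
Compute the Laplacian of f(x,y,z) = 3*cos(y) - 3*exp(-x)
-3*cos(y) - 3*exp(-x)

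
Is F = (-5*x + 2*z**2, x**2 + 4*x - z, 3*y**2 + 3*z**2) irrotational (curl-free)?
No, ∇×F = (6*y + 1, 4*z, 2*x + 4)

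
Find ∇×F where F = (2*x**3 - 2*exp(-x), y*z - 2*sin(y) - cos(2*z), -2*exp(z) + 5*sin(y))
(-y - 2*sin(2*z) + 5*cos(y), 0, 0)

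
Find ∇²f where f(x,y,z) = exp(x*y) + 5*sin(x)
x**2*exp(x*y) + y**2*exp(x*y) - 5*sin(x)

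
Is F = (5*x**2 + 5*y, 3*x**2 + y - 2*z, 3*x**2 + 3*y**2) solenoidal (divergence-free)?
No, ∇·F = 10*x + 1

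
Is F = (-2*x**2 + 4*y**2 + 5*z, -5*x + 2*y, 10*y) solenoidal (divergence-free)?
No, ∇·F = 2 - 4*x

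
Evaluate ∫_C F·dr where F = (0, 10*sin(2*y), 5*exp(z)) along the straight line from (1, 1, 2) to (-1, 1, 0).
5 - 5*exp(2)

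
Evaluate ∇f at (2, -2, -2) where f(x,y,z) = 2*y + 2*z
(0, 2, 2)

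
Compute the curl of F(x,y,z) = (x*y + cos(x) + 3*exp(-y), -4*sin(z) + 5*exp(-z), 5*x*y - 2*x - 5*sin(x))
(5*x + 4*cos(z) + 5*exp(-z), -5*y + 5*cos(x) + 2, -x + 3*exp(-y))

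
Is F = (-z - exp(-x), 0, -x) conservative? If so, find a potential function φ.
Yes, F is conservative. φ = -x*z + exp(-x)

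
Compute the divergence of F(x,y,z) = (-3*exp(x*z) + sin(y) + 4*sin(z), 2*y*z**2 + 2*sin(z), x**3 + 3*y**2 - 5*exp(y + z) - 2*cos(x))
2*z**2 - 3*z*exp(x*z) - 5*exp(y + z)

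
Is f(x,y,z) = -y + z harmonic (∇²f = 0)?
Yes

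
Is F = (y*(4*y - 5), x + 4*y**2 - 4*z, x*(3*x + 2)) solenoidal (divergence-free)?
No, ∇·F = 8*y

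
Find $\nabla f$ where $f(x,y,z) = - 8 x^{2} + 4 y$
(-16*x, 4, 0)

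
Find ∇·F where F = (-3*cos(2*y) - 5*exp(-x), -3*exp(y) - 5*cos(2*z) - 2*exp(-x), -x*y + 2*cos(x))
-3*exp(y) + 5*exp(-x)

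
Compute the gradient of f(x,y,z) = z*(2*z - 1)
(0, 0, 4*z - 1)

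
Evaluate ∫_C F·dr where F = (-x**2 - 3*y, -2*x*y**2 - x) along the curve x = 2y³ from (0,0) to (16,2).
-1488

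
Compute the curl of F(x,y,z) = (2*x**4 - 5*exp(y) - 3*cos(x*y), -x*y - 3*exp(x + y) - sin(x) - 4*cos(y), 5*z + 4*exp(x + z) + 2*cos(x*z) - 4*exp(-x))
(0, 2*z*sin(x*z) - 4*exp(x + z) - 4*exp(-x), -3*x*sin(x*y) - y + 5*exp(y) - 3*exp(x + y) - cos(x))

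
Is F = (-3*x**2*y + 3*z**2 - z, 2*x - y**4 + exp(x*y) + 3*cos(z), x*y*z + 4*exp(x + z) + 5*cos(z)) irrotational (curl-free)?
No, ∇×F = (x*z + 3*sin(z), -y*z + 6*z - 4*exp(x + z) - 1, 3*x**2 + y*exp(x*y) + 2)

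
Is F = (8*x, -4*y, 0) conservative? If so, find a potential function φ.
Yes, F is conservative. φ = 4*x**2 - 2*y**2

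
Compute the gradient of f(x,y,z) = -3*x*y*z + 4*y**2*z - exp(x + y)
(-3*y*z - exp(x + y), -3*x*z + 8*y*z - exp(x + y), y*(-3*x + 4*y))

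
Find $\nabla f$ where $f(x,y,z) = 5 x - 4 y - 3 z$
(5, -4, -3)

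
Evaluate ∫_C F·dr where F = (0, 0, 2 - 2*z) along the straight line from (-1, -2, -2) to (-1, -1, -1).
5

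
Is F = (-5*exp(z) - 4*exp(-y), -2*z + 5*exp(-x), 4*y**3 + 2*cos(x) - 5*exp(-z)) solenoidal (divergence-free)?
No, ∇·F = 5*exp(-z)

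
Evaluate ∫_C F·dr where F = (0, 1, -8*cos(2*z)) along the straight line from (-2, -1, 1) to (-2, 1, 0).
2 + 4*sin(2)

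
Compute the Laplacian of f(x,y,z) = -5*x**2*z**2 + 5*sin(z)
-10*x**2 - 10*z**2 - 5*sin(z)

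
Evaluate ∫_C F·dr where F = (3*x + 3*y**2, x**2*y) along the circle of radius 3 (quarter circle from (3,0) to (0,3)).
-189/4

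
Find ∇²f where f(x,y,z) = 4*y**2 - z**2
6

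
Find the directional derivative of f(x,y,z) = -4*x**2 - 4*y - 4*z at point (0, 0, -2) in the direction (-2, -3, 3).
0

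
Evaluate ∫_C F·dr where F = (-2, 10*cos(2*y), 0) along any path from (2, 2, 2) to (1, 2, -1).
2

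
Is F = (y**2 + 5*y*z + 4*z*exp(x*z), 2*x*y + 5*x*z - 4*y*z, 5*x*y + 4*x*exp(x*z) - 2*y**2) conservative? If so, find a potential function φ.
Yes, F is conservative. φ = x*y**2 + 5*x*y*z - 2*y**2*z + 4*exp(x*z)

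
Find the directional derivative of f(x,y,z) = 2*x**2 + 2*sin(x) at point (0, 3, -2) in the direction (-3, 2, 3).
-3*sqrt(22)/11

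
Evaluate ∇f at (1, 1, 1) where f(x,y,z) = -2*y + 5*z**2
(0, -2, 10)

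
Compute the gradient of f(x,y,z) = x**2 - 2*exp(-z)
(2*x, 0, 2*exp(-z))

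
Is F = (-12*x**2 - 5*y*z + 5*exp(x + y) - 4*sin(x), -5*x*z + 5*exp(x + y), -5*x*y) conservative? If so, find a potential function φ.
Yes, F is conservative. φ = -4*x**3 - 5*x*y*z + 5*exp(x + y) + 4*cos(x)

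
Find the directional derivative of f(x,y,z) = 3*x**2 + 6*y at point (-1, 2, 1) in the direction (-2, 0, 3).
12*sqrt(13)/13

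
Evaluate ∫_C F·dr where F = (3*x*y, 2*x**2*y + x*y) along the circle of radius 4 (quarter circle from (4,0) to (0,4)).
256/3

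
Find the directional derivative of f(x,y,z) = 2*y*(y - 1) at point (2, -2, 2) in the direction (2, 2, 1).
-20/3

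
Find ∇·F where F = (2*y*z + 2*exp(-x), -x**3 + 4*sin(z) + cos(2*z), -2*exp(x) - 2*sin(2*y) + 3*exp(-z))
-3*exp(-z) - 2*exp(-x)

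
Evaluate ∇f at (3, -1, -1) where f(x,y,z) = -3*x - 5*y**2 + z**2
(-3, 10, -2)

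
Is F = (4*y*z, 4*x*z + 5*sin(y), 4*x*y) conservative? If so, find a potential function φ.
Yes, F is conservative. φ = 4*x*y*z - 5*cos(y)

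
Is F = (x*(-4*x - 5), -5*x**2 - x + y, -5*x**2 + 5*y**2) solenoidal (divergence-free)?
No, ∇·F = -8*x - 4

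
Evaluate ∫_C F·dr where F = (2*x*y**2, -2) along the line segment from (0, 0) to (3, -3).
93/2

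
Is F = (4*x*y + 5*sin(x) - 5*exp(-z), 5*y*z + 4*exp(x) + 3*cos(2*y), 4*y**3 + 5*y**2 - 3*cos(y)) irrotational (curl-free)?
No, ∇×F = (12*y**2 + 5*y + 3*sin(y), 5*exp(-z), -4*x + 4*exp(x))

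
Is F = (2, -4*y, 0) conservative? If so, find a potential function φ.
Yes, F is conservative. φ = 2*x - 2*y**2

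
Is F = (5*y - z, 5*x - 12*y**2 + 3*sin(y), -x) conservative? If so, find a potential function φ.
Yes, F is conservative. φ = 5*x*y - x*z - 4*y**3 - 3*cos(y)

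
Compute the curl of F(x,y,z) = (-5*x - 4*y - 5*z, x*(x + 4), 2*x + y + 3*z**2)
(1, -7, 2*x + 8)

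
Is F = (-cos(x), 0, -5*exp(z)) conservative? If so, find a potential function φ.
Yes, F is conservative. φ = -5*exp(z) - sin(x)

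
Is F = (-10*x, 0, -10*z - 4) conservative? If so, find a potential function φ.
Yes, F is conservative. φ = -5*x**2 - 5*z**2 - 4*z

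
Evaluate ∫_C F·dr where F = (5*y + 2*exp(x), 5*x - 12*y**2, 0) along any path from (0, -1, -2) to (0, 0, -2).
-4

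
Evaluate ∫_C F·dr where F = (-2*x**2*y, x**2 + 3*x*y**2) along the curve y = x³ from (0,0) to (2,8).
13792/15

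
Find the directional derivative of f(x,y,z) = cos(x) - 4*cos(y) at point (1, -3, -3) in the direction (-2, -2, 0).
sqrt(2)*(4*sin(3) + sin(1))/2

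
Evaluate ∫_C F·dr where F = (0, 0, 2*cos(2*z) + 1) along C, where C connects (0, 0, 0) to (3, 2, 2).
sin(4) + 2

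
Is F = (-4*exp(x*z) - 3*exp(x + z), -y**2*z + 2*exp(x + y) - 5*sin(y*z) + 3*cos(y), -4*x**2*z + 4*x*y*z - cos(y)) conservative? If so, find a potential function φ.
No, ∇×F = (4*x*z + y**2 + 5*y*cos(y*z) + sin(y), 8*x*z - 4*x*exp(x*z) - 4*y*z - 3*exp(x + z), 2*exp(x + y)) ≠ 0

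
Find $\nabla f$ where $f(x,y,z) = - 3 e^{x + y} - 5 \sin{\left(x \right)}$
(-3*exp(x + y) - 5*cos(x), -3*exp(x + y), 0)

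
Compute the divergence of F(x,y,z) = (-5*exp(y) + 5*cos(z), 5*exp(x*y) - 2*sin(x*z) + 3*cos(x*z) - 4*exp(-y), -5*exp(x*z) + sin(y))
(5*x*(exp(x*y) - exp(x*z))*exp(y) + 4)*exp(-y)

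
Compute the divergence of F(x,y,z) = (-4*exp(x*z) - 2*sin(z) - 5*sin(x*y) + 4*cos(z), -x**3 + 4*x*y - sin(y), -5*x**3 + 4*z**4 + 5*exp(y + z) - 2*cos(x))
4*x - 5*y*cos(x*y) + 16*z**3 - 4*z*exp(x*z) + 5*exp(y + z) - cos(y)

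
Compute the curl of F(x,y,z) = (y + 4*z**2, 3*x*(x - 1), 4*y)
(4, 8*z, 6*x - 4)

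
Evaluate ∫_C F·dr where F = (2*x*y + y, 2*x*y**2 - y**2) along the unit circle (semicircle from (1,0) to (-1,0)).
-pi/4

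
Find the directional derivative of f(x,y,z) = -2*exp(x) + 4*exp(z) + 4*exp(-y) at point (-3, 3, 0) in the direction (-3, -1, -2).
sqrt(14)*(5 - 4*exp(3))*exp(-3)/7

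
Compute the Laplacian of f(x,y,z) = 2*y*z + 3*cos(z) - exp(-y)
-3*cos(z) - exp(-y)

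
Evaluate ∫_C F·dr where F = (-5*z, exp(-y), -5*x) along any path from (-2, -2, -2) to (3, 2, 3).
-25 + 2*sinh(2)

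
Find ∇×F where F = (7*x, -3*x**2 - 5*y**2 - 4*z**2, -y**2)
(-2*y + 8*z, 0, -6*x)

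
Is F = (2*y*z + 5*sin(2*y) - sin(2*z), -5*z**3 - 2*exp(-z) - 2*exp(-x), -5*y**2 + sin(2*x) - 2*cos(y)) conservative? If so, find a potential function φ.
No, ∇×F = (-10*y + 15*z**2 + 2*sin(y) - 2*exp(-z), 2*y - 2*cos(2*x) - 2*cos(2*z), -2*z - 10*cos(2*y) + 2*exp(-x)) ≠ 0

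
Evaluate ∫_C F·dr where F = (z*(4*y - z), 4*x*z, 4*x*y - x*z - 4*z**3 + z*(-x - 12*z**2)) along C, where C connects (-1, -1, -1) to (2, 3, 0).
7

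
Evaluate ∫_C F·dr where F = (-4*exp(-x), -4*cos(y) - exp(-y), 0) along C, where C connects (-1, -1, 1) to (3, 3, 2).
-5*E - 4*sin(1) - 4*sin(3) + 5*exp(-3)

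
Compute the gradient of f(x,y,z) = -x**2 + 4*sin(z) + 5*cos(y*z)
(-2*x, -5*z*sin(y*z), -5*y*sin(y*z) + 4*cos(z))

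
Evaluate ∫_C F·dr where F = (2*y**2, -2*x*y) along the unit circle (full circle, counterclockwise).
0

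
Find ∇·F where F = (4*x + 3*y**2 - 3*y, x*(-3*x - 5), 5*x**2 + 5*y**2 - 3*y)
4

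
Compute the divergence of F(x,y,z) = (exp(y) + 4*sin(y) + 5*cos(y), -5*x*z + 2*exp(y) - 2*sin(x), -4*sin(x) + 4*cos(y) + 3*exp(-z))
2*exp(y) - 3*exp(-z)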